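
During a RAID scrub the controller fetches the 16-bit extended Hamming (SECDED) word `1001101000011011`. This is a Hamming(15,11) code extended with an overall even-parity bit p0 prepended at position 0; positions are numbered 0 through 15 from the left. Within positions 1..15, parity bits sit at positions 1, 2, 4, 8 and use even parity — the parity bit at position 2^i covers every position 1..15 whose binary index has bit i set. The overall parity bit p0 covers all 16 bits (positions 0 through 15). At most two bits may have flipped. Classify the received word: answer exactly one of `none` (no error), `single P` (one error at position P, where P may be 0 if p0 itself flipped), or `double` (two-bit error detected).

s1: b1⊕b3⊕b5⊕b7⊕b9⊕b11⊕b13⊕b15 = 0⊕1⊕0⊕0⊕0⊕1⊕0⊕1 = 1
s2: b2⊕b3⊕b6⊕b7⊕b10⊕b11⊕b14⊕b15 = 0⊕1⊕1⊕0⊕0⊕1⊕1⊕1 = 1
s4: b4⊕b5⊕b6⊕b7⊕b12⊕b13⊕b14⊕b15 = 1⊕0⊕1⊕0⊕1⊕0⊕1⊕1 = 1
s8: b8⊕b9⊕b10⊕b11⊕b12⊕b13⊕b14⊕b15 = 0⊕0⊕0⊕1⊕1⊕0⊕1⊕1 = 0
Syndrome (s8...s1) = 0111 → position 7.
Overall parity (XOR of all 16 bits, including p0): 1⊕0⊕0⊕1⊕1⊕0⊕1⊕0⊕0⊕0⊕0⊕1⊕1⊕0⊕1⊕1 = 0
Overall=0, syndrome position=7 → double-bit error detected (uncorrectable).

double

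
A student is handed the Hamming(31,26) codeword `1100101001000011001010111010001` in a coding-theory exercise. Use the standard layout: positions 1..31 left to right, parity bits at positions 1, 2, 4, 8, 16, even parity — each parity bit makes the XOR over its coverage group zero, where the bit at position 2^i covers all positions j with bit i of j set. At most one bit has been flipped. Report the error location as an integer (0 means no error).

0

s1: b1⊕b3⊕b5⊕b7⊕b9⊕b11⊕b13⊕b15⊕b17⊕b19⊕b21⊕b23⊕b25⊕b27⊕b29⊕b31 = 1⊕0⊕1⊕1⊕0⊕0⊕0⊕1⊕0⊕1⊕1⊕1⊕1⊕1⊕0⊕1 = 0
s2: b2⊕b3⊕b6⊕b7⊕b10⊕b11⊕b14⊕b15⊕b18⊕b19⊕b22⊕b23⊕b26⊕b27⊕b30⊕b31 = 1⊕0⊕0⊕1⊕1⊕0⊕0⊕1⊕0⊕1⊕0⊕1⊕0⊕1⊕0⊕1 = 0
s4: b4⊕b5⊕b6⊕b7⊕b12⊕b13⊕b14⊕b15⊕b20⊕b21⊕b22⊕b23⊕b28⊕b29⊕b30⊕b31 = 0⊕1⊕0⊕1⊕0⊕0⊕0⊕1⊕0⊕1⊕0⊕1⊕0⊕0⊕0⊕1 = 0
s8: b8⊕b9⊕b10⊕b11⊕b12⊕b13⊕b14⊕b15⊕b24⊕b25⊕b26⊕b27⊕b28⊕b29⊕b30⊕b31 = 0⊕0⊕1⊕0⊕0⊕0⊕0⊕1⊕1⊕1⊕0⊕1⊕0⊕0⊕0⊕1 = 0
s16: b16⊕b17⊕b18⊕b19⊕b20⊕b21⊕b22⊕b23⊕b24⊕b25⊕b26⊕b27⊕b28⊕b29⊕b30⊕b31 = 1⊕0⊕0⊕1⊕0⊕1⊕0⊕1⊕1⊕1⊕0⊕1⊕0⊕0⊕0⊕1 = 0
Syndrome (s16...s1) = 00000 → position 0 (no error).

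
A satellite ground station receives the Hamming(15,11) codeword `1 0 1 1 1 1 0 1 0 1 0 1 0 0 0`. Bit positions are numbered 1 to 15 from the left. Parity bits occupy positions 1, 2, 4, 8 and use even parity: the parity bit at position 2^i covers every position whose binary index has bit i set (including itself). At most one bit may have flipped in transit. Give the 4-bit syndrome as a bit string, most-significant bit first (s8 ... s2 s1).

s1: b1⊕b3⊕b5⊕b7⊕b9⊕b11⊕b13⊕b15 = 1⊕1⊕1⊕0⊕0⊕0⊕0⊕0 = 1
s2: b2⊕b3⊕b6⊕b7⊕b10⊕b11⊕b14⊕b15 = 0⊕1⊕1⊕0⊕1⊕0⊕0⊕0 = 1
s4: b4⊕b5⊕b6⊕b7⊕b12⊕b13⊕b14⊕b15 = 1⊕1⊕1⊕0⊕1⊕0⊕0⊕0 = 0
s8: b8⊕b9⊕b10⊕b11⊕b12⊕b13⊕b14⊕b15 = 1⊕0⊕1⊕0⊕1⊕0⊕0⊕0 = 1
Syndrome (s8...s1) = 1011 → position 11.

1011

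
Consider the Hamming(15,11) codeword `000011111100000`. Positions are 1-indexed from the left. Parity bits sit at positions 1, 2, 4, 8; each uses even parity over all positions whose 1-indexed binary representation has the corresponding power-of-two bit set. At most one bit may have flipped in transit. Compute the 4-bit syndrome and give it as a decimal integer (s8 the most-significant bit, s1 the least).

s1: b1⊕b3⊕b5⊕b7⊕b9⊕b11⊕b13⊕b15 = 0⊕0⊕1⊕1⊕1⊕0⊕0⊕0 = 1
s2: b2⊕b3⊕b6⊕b7⊕b10⊕b11⊕b14⊕b15 = 0⊕0⊕1⊕1⊕1⊕0⊕0⊕0 = 1
s4: b4⊕b5⊕b6⊕b7⊕b12⊕b13⊕b14⊕b15 = 0⊕1⊕1⊕1⊕0⊕0⊕0⊕0 = 1
s8: b8⊕b9⊕b10⊕b11⊕b12⊕b13⊕b14⊕b15 = 1⊕1⊕1⊕0⊕0⊕0⊕0⊕0 = 1
Syndrome (s8...s1) = 1111 → position 15.

15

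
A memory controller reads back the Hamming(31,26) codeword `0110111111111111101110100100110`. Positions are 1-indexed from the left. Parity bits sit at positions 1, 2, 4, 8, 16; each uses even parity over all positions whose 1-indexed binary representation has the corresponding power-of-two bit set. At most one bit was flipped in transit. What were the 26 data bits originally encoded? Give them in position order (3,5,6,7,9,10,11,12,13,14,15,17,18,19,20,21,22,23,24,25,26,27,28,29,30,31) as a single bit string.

11111111111101110110100110

s1: b1⊕b3⊕b5⊕b7⊕b9⊕b11⊕b13⊕b15⊕b17⊕b19⊕b21⊕b23⊕b25⊕b27⊕b29⊕b31 = 0⊕1⊕1⊕1⊕1⊕1⊕1⊕1⊕1⊕1⊕1⊕1⊕0⊕0⊕1⊕0 = 0
s2: b2⊕b3⊕b6⊕b7⊕b10⊕b11⊕b14⊕b15⊕b18⊕b19⊕b22⊕b23⊕b26⊕b27⊕b30⊕b31 = 1⊕1⊕1⊕1⊕1⊕1⊕1⊕1⊕0⊕1⊕0⊕1⊕1⊕0⊕1⊕0 = 0
s4: b4⊕b5⊕b6⊕b7⊕b12⊕b13⊕b14⊕b15⊕b20⊕b21⊕b22⊕b23⊕b28⊕b29⊕b30⊕b31 = 0⊕1⊕1⊕1⊕1⊕1⊕1⊕1⊕1⊕1⊕0⊕1⊕0⊕1⊕1⊕0 = 0
s8: b8⊕b9⊕b10⊕b11⊕b12⊕b13⊕b14⊕b15⊕b24⊕b25⊕b26⊕b27⊕b28⊕b29⊕b30⊕b31 = 1⊕1⊕1⊕1⊕1⊕1⊕1⊕1⊕0⊕0⊕1⊕0⊕0⊕1⊕1⊕0 = 1
s16: b16⊕b17⊕b18⊕b19⊕b20⊕b21⊕b22⊕b23⊕b24⊕b25⊕b26⊕b27⊕b28⊕b29⊕b30⊕b31 = 1⊕1⊕0⊕1⊕1⊕1⊕0⊕1⊕0⊕0⊕1⊕0⊕0⊕1⊕1⊕0 = 1
Syndrome (s16...s1) = 11000 → position 24.
Flip bit 24: corrected codeword = 0110111111111111101110110100110
Data bits at positions 3,5,6,7,9,10,11,12,13,14,15,17,18,19,20,21,22,23,24,25,26,27,28,29,30,31: 11111111111101110110100110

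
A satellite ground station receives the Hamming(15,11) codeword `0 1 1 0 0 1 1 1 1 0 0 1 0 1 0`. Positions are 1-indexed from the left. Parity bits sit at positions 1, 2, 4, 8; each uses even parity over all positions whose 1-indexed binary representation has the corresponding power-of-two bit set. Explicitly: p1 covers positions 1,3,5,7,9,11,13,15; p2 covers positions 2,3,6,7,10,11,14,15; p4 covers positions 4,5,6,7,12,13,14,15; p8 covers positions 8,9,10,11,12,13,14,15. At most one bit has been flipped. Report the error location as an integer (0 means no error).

3

s1: b1⊕b3⊕b5⊕b7⊕b9⊕b11⊕b13⊕b15 = 0⊕1⊕0⊕1⊕1⊕0⊕0⊕0 = 1
s2: b2⊕b3⊕b6⊕b7⊕b10⊕b11⊕b14⊕b15 = 1⊕1⊕1⊕1⊕0⊕0⊕1⊕0 = 1
s4: b4⊕b5⊕b6⊕b7⊕b12⊕b13⊕b14⊕b15 = 0⊕0⊕1⊕1⊕1⊕0⊕1⊕0 = 0
s8: b8⊕b9⊕b10⊕b11⊕b12⊕b13⊕b14⊕b15 = 1⊕1⊕0⊕0⊕1⊕0⊕1⊕0 = 0
Syndrome (s8...s1) = 0011 → position 3.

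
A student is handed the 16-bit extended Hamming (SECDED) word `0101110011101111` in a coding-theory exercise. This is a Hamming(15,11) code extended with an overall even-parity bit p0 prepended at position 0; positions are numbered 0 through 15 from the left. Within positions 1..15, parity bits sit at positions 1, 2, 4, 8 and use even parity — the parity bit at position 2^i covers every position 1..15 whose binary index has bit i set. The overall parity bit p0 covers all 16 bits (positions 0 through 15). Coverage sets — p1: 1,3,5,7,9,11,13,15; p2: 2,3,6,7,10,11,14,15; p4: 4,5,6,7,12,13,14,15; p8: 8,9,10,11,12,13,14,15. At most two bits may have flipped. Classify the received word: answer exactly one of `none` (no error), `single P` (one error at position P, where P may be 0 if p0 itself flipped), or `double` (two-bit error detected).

s1: b1⊕b3⊕b5⊕b7⊕b9⊕b11⊕b13⊕b15 = 1⊕1⊕1⊕0⊕1⊕0⊕1⊕1 = 0
s2: b2⊕b3⊕b6⊕b7⊕b10⊕b11⊕b14⊕b15 = 0⊕1⊕0⊕0⊕1⊕0⊕1⊕1 = 0
s4: b4⊕b5⊕b6⊕b7⊕b12⊕b13⊕b14⊕b15 = 1⊕1⊕0⊕0⊕1⊕1⊕1⊕1 = 0
s8: b8⊕b9⊕b10⊕b11⊕b12⊕b13⊕b14⊕b15 = 1⊕1⊕1⊕0⊕1⊕1⊕1⊕1 = 1
Syndrome (s8...s1) = 1000 → position 8.
Overall parity (XOR of all 16 bits, including p0): 0⊕1⊕0⊕1⊕1⊕1⊕0⊕0⊕1⊕1⊕1⊕0⊕1⊕1⊕1⊕1 = 1
Overall=1, syndrome position=8 → single-bit error at position 8.

single 8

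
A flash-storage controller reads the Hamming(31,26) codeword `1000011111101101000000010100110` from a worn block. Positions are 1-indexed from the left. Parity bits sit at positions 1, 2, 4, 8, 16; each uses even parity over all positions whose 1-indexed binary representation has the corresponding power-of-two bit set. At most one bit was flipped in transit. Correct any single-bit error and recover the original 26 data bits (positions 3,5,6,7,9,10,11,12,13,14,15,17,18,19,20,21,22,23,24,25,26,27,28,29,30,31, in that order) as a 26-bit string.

00111110110010000010100110

s1: b1⊕b3⊕b5⊕b7⊕b9⊕b11⊕b13⊕b15⊕b17⊕b19⊕b21⊕b23⊕b25⊕b27⊕b29⊕b31 = 1⊕0⊕0⊕1⊕1⊕1⊕1⊕0⊕0⊕0⊕0⊕0⊕0⊕0⊕1⊕0 = 0
s2: b2⊕b3⊕b6⊕b7⊕b10⊕b11⊕b14⊕b15⊕b18⊕b19⊕b22⊕b23⊕b26⊕b27⊕b30⊕b31 = 0⊕0⊕1⊕1⊕1⊕1⊕1⊕0⊕0⊕0⊕0⊕0⊕1⊕0⊕1⊕0 = 1
s4: b4⊕b5⊕b6⊕b7⊕b12⊕b13⊕b14⊕b15⊕b20⊕b21⊕b22⊕b23⊕b28⊕b29⊕b30⊕b31 = 0⊕0⊕1⊕1⊕0⊕1⊕1⊕0⊕0⊕0⊕0⊕0⊕0⊕1⊕1⊕0 = 0
s8: b8⊕b9⊕b10⊕b11⊕b12⊕b13⊕b14⊕b15⊕b24⊕b25⊕b26⊕b27⊕b28⊕b29⊕b30⊕b31 = 1⊕1⊕1⊕1⊕0⊕1⊕1⊕0⊕1⊕0⊕1⊕0⊕0⊕1⊕1⊕0 = 0
s16: b16⊕b17⊕b18⊕b19⊕b20⊕b21⊕b22⊕b23⊕b24⊕b25⊕b26⊕b27⊕b28⊕b29⊕b30⊕b31 = 1⊕0⊕0⊕0⊕0⊕0⊕0⊕0⊕1⊕0⊕1⊕0⊕0⊕1⊕1⊕0 = 1
Syndrome (s16...s1) = 10010 → position 18.
Flip bit 18: corrected codeword = 1000011111101101010000010100110
Data bits at positions 3,5,6,7,9,10,11,12,13,14,15,17,18,19,20,21,22,23,24,25,26,27,28,29,30,31: 00111110110010000010100110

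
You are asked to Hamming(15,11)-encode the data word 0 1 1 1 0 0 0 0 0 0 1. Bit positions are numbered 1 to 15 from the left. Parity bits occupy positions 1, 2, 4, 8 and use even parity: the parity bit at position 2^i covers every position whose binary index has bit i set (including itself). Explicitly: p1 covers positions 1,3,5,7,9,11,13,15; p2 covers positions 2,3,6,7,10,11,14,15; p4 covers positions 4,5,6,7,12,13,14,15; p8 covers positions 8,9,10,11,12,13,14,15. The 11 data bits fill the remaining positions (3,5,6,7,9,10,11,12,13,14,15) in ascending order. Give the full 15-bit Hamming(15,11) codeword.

Place data bits at non-power-of-two positions: b3=0, b5=1, b6=1, b7=1, b9=0, b10=0, b11=0, b12=0, b13=0, b14=0, b15=1.
p1 = XOR of data positions {3,5,7,9,11,13,15} = 0⊕1⊕1⊕0⊕0⊕0⊕1 = 1
p2 = XOR of data positions {3,6,7,10,11,14,15} = 0⊕1⊕1⊕0⊕0⊕0⊕1 = 1
p4 = XOR of data positions {5,6,7,12,13,14,15} = 1⊕1⊕1⊕0⊕0⊕0⊕1 = 0
p8 = XOR of data positions {9,10,11,12,13,14,15} = 0⊕0⊕0⊕0⊕0⊕0⊕1 = 1
Codeword b1..b15 = 110011110000001

110011110000001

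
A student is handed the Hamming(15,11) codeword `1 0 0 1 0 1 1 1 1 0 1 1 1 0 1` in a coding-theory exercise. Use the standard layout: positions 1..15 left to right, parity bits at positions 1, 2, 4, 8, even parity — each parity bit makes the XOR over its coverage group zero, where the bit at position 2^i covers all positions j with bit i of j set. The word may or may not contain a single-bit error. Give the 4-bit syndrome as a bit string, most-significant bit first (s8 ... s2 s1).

0000

s1: b1⊕b3⊕b5⊕b7⊕b9⊕b11⊕b13⊕b15 = 1⊕0⊕0⊕1⊕1⊕1⊕1⊕1 = 0
s2: b2⊕b3⊕b6⊕b7⊕b10⊕b11⊕b14⊕b15 = 0⊕0⊕1⊕1⊕0⊕1⊕0⊕1 = 0
s4: b4⊕b5⊕b6⊕b7⊕b12⊕b13⊕b14⊕b15 = 1⊕0⊕1⊕1⊕1⊕1⊕0⊕1 = 0
s8: b8⊕b9⊕b10⊕b11⊕b12⊕b13⊕b14⊕b15 = 1⊕1⊕0⊕1⊕1⊕1⊕0⊕1 = 0
Syndrome (s8...s1) = 0000 → position 0 (no error).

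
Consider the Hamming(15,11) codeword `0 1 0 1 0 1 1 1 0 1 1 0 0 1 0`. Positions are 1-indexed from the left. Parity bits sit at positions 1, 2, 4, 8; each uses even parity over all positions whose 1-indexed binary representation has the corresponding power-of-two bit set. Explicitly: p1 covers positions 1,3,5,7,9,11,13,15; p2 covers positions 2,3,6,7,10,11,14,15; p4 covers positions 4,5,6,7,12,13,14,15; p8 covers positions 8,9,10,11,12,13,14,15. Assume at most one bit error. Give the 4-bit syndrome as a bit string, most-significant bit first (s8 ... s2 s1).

0000

s1: b1⊕b3⊕b5⊕b7⊕b9⊕b11⊕b13⊕b15 = 0⊕0⊕0⊕1⊕0⊕1⊕0⊕0 = 0
s2: b2⊕b3⊕b6⊕b7⊕b10⊕b11⊕b14⊕b15 = 1⊕0⊕1⊕1⊕1⊕1⊕1⊕0 = 0
s4: b4⊕b5⊕b6⊕b7⊕b12⊕b13⊕b14⊕b15 = 1⊕0⊕1⊕1⊕0⊕0⊕1⊕0 = 0
s8: b8⊕b9⊕b10⊕b11⊕b12⊕b13⊕b14⊕b15 = 1⊕0⊕1⊕1⊕0⊕0⊕1⊕0 = 0
Syndrome (s8...s1) = 0000 → position 0 (no error).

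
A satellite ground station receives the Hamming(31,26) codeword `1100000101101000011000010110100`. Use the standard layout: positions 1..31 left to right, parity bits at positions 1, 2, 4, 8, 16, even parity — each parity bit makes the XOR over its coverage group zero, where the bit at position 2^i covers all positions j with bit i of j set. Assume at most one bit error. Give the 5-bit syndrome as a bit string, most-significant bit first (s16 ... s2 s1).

00010

s1: b1⊕b3⊕b5⊕b7⊕b9⊕b11⊕b13⊕b15⊕b17⊕b19⊕b21⊕b23⊕b25⊕b27⊕b29⊕b31 = 1⊕0⊕0⊕0⊕0⊕1⊕1⊕0⊕0⊕1⊕0⊕0⊕0⊕1⊕1⊕0 = 0
s2: b2⊕b3⊕b6⊕b7⊕b10⊕b11⊕b14⊕b15⊕b18⊕b19⊕b22⊕b23⊕b26⊕b27⊕b30⊕b31 = 1⊕0⊕0⊕0⊕1⊕1⊕0⊕0⊕1⊕1⊕0⊕0⊕1⊕1⊕0⊕0 = 1
s4: b4⊕b5⊕b6⊕b7⊕b12⊕b13⊕b14⊕b15⊕b20⊕b21⊕b22⊕b23⊕b28⊕b29⊕b30⊕b31 = 0⊕0⊕0⊕0⊕0⊕1⊕0⊕0⊕0⊕0⊕0⊕0⊕0⊕1⊕0⊕0 = 0
s8: b8⊕b9⊕b10⊕b11⊕b12⊕b13⊕b14⊕b15⊕b24⊕b25⊕b26⊕b27⊕b28⊕b29⊕b30⊕b31 = 1⊕0⊕1⊕1⊕0⊕1⊕0⊕0⊕1⊕0⊕1⊕1⊕0⊕1⊕0⊕0 = 0
s16: b16⊕b17⊕b18⊕b19⊕b20⊕b21⊕b22⊕b23⊕b24⊕b25⊕b26⊕b27⊕b28⊕b29⊕b30⊕b31 = 0⊕0⊕1⊕1⊕0⊕0⊕0⊕0⊕1⊕0⊕1⊕1⊕0⊕1⊕0⊕0 = 0
Syndrome (s16...s1) = 00010 → position 2.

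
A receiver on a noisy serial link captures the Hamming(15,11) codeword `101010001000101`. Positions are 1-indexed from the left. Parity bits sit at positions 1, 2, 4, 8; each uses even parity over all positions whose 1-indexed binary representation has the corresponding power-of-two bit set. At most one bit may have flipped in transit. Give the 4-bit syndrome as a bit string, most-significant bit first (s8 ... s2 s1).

1100

s1: b1⊕b3⊕b5⊕b7⊕b9⊕b11⊕b13⊕b15 = 1⊕1⊕1⊕0⊕1⊕0⊕1⊕1 = 0
s2: b2⊕b3⊕b6⊕b7⊕b10⊕b11⊕b14⊕b15 = 0⊕1⊕0⊕0⊕0⊕0⊕0⊕1 = 0
s4: b4⊕b5⊕b6⊕b7⊕b12⊕b13⊕b14⊕b15 = 0⊕1⊕0⊕0⊕0⊕1⊕0⊕1 = 1
s8: b8⊕b9⊕b10⊕b11⊕b12⊕b13⊕b14⊕b15 = 0⊕1⊕0⊕0⊕0⊕1⊕0⊕1 = 1
Syndrome (s8...s1) = 1100 → position 12.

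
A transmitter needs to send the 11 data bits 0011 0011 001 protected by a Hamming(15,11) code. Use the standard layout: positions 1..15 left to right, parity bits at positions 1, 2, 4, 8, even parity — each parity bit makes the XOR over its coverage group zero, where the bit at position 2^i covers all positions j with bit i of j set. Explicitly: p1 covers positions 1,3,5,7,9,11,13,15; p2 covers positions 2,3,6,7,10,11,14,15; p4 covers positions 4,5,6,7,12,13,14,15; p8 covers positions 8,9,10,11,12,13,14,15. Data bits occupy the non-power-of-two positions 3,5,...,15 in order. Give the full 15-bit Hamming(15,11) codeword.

100001110011001

Place data bits at non-power-of-two positions: b3=0, b5=0, b6=1, b7=1, b9=0, b10=0, b11=1, b12=1, b13=0, b14=0, b15=1.
p1 = XOR of data positions {3,5,7,9,11,13,15} = 0⊕0⊕1⊕0⊕1⊕0⊕1 = 1
p2 = XOR of data positions {3,6,7,10,11,14,15} = 0⊕1⊕1⊕0⊕1⊕0⊕1 = 0
p4 = XOR of data positions {5,6,7,12,13,14,15} = 0⊕1⊕1⊕1⊕0⊕0⊕1 = 0
p8 = XOR of data positions {9,10,11,12,13,14,15} = 0⊕0⊕1⊕1⊕0⊕0⊕1 = 1
Codeword b1..b15 = 100001110011001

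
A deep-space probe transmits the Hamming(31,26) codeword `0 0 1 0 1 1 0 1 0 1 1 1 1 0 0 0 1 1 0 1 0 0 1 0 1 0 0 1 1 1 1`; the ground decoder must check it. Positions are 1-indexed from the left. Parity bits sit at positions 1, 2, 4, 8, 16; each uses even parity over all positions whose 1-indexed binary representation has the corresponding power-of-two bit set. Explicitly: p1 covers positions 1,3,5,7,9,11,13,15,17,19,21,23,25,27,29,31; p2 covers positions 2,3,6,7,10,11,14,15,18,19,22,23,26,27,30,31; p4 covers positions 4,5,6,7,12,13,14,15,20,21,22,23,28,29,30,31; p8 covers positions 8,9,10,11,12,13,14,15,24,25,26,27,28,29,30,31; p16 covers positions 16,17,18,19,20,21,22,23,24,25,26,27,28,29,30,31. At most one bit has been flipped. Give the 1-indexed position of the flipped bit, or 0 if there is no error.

s1: b1⊕b3⊕b5⊕b7⊕b9⊕b11⊕b13⊕b15⊕b17⊕b19⊕b21⊕b23⊕b25⊕b27⊕b29⊕b31 = 0⊕1⊕1⊕0⊕0⊕1⊕1⊕0⊕1⊕0⊕0⊕1⊕1⊕0⊕1⊕1 = 1
s2: b2⊕b3⊕b6⊕b7⊕b10⊕b11⊕b14⊕b15⊕b18⊕b19⊕b22⊕b23⊕b26⊕b27⊕b30⊕b31 = 0⊕1⊕1⊕0⊕1⊕1⊕0⊕0⊕1⊕0⊕0⊕1⊕0⊕0⊕1⊕1 = 0
s4: b4⊕b5⊕b6⊕b7⊕b12⊕b13⊕b14⊕b15⊕b20⊕b21⊕b22⊕b23⊕b28⊕b29⊕b30⊕b31 = 0⊕1⊕1⊕0⊕1⊕1⊕0⊕0⊕1⊕0⊕0⊕1⊕1⊕1⊕1⊕1 = 0
s8: b8⊕b9⊕b10⊕b11⊕b12⊕b13⊕b14⊕b15⊕b24⊕b25⊕b26⊕b27⊕b28⊕b29⊕b30⊕b31 = 1⊕0⊕1⊕1⊕1⊕1⊕0⊕0⊕0⊕1⊕0⊕0⊕1⊕1⊕1⊕1 = 0
s16: b16⊕b17⊕b18⊕b19⊕b20⊕b21⊕b22⊕b23⊕b24⊕b25⊕b26⊕b27⊕b28⊕b29⊕b30⊕b31 = 0⊕1⊕1⊕0⊕1⊕0⊕0⊕1⊕0⊕1⊕0⊕0⊕1⊕1⊕1⊕1 = 1
Syndrome (s16...s1) = 10001 → position 17.

17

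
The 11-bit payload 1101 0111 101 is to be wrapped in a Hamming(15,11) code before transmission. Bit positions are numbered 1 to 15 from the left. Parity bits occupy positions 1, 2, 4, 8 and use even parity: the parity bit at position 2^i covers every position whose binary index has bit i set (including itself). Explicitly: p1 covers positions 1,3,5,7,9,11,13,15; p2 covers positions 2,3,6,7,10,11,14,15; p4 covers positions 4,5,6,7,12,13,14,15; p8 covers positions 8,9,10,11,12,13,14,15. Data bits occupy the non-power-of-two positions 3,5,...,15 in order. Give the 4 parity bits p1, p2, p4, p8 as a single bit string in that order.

Place data bits at non-power-of-two positions: b3=1, b5=1, b6=0, b7=1, b9=0, b10=1, b11=1, b12=1, b13=1, b14=0, b15=1.
p1 = XOR of data positions {3,5,7,9,11,13,15} = 1⊕1⊕1⊕0⊕1⊕1⊕1 = 0
p2 = XOR of data positions {3,6,7,10,11,14,15} = 1⊕0⊕1⊕1⊕1⊕0⊕1 = 1
p4 = XOR of data positions {5,6,7,12,13,14,15} = 1⊕0⊕1⊕1⊕1⊕0⊕1 = 1
p8 = XOR of data positions {9,10,11,12,13,14,15} = 0⊕1⊕1⊕1⊕1⊕0⊕1 = 1
Parity bits p1,p2,p4,p8 = 0111

0111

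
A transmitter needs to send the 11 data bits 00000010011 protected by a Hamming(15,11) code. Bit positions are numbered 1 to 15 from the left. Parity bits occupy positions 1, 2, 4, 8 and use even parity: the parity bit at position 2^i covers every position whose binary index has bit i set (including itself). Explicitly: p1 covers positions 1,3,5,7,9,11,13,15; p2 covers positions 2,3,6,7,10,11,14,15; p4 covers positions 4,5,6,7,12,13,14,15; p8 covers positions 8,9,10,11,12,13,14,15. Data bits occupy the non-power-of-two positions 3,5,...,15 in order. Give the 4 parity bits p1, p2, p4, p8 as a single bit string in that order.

Place data bits at non-power-of-two positions: b3=0, b5=0, b6=0, b7=0, b9=0, b10=0, b11=1, b12=0, b13=0, b14=1, b15=1.
p1 = XOR of data positions {3,5,7,9,11,13,15} = 0⊕0⊕0⊕0⊕1⊕0⊕1 = 0
p2 = XOR of data positions {3,6,7,10,11,14,15} = 0⊕0⊕0⊕0⊕1⊕1⊕1 = 1
p4 = XOR of data positions {5,6,7,12,13,14,15} = 0⊕0⊕0⊕0⊕0⊕1⊕1 = 0
p8 = XOR of data positions {9,10,11,12,13,14,15} = 0⊕0⊕1⊕0⊕0⊕1⊕1 = 1
Parity bits p1,p2,p4,p8 = 0101

0101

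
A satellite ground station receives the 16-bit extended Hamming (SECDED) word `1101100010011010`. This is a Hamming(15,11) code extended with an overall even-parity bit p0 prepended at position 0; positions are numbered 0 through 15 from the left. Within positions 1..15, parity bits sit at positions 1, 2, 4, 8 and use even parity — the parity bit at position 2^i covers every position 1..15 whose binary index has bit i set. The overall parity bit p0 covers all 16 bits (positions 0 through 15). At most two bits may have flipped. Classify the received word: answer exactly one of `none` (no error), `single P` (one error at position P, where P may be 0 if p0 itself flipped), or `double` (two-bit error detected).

double

s1: b1⊕b3⊕b5⊕b7⊕b9⊕b11⊕b13⊕b15 = 1⊕1⊕0⊕0⊕0⊕1⊕0⊕0 = 1
s2: b2⊕b3⊕b6⊕b7⊕b10⊕b11⊕b14⊕b15 = 0⊕1⊕0⊕0⊕0⊕1⊕1⊕0 = 1
s4: b4⊕b5⊕b6⊕b7⊕b12⊕b13⊕b14⊕b15 = 1⊕0⊕0⊕0⊕1⊕0⊕1⊕0 = 1
s8: b8⊕b9⊕b10⊕b11⊕b12⊕b13⊕b14⊕b15 = 1⊕0⊕0⊕1⊕1⊕0⊕1⊕0 = 0
Syndrome (s8...s1) = 0111 → position 7.
Overall parity (XOR of all 16 bits, including p0): 1⊕1⊕0⊕1⊕1⊕0⊕0⊕0⊕1⊕0⊕0⊕1⊕1⊕0⊕1⊕0 = 0
Overall=0, syndrome position=7 → double-bit error detected (uncorrectable).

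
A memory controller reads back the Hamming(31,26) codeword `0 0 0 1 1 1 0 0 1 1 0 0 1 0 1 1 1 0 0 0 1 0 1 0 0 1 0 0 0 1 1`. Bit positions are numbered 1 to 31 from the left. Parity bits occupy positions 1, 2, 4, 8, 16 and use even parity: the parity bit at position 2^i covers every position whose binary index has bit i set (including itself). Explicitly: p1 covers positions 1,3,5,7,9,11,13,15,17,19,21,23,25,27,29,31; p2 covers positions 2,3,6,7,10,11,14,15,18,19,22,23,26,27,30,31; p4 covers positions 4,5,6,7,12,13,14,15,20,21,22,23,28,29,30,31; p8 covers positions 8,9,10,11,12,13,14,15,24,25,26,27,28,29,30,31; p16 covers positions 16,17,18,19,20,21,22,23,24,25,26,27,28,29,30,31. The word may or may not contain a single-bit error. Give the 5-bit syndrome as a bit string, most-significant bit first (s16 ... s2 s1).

s1: b1⊕b3⊕b5⊕b7⊕b9⊕b11⊕b13⊕b15⊕b17⊕b19⊕b21⊕b23⊕b25⊕b27⊕b29⊕b31 = 0⊕0⊕1⊕0⊕1⊕0⊕1⊕1⊕1⊕0⊕1⊕1⊕0⊕0⊕0⊕1 = 0
s2: b2⊕b3⊕b6⊕b7⊕b10⊕b11⊕b14⊕b15⊕b18⊕b19⊕b22⊕b23⊕b26⊕b27⊕b30⊕b31 = 0⊕0⊕1⊕0⊕1⊕0⊕0⊕1⊕0⊕0⊕0⊕1⊕1⊕0⊕1⊕1 = 1
s4: b4⊕b5⊕b6⊕b7⊕b12⊕b13⊕b14⊕b15⊕b20⊕b21⊕b22⊕b23⊕b28⊕b29⊕b30⊕b31 = 1⊕1⊕1⊕0⊕0⊕1⊕0⊕1⊕0⊕1⊕0⊕1⊕0⊕0⊕1⊕1 = 1
s8: b8⊕b9⊕b10⊕b11⊕b12⊕b13⊕b14⊕b15⊕b24⊕b25⊕b26⊕b27⊕b28⊕b29⊕b30⊕b31 = 0⊕1⊕1⊕0⊕0⊕1⊕0⊕1⊕0⊕0⊕1⊕0⊕0⊕0⊕1⊕1 = 1
s16: b16⊕b17⊕b18⊕b19⊕b20⊕b21⊕b22⊕b23⊕b24⊕b25⊕b26⊕b27⊕b28⊕b29⊕b30⊕b31 = 1⊕1⊕0⊕0⊕0⊕1⊕0⊕1⊕0⊕0⊕1⊕0⊕0⊕0⊕1⊕1 = 1
Syndrome (s16...s1) = 11110 → position 30.

11110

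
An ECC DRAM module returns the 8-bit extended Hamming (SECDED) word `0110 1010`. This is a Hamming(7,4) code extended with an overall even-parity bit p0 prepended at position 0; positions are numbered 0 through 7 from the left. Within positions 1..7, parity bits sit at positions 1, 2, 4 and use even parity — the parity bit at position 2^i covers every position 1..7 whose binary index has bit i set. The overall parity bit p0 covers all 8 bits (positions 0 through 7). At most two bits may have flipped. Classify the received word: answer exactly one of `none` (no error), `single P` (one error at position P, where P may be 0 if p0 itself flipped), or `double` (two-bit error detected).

s1: b1⊕b3⊕b5⊕b7 = 1⊕0⊕0⊕0 = 1
s2: b2⊕b3⊕b6⊕b7 = 1⊕0⊕1⊕0 = 0
s4: b4⊕b5⊕b6⊕b7 = 1⊕0⊕1⊕0 = 0
Syndrome (s4...s1) = 001 → position 1.
Overall parity (XOR of all 8 bits, including p0): 0⊕1⊕1⊕0⊕1⊕0⊕1⊕0 = 0
Overall=0, syndrome position=1 → double-bit error detected (uncorrectable).

double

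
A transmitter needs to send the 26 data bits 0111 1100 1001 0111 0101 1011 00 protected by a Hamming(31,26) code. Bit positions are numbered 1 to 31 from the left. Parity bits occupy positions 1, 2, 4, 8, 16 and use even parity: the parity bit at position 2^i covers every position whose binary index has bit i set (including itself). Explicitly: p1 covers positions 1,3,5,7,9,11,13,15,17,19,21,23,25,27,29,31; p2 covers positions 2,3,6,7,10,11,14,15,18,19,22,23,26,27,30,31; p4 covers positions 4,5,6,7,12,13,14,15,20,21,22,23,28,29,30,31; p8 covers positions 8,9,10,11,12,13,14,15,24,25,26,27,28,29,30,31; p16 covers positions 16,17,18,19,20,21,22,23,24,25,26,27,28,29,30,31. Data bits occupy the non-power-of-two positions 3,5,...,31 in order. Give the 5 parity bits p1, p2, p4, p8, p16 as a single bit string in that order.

00111

Place data bits at non-power-of-two positions: b3=0, b5=1, b6=1, b7=1, b9=1, b10=1, b11=0, b12=0, b13=1, b14=0, b15=0, b17=1, b18=0, b19=1, b20=1, b21=1, b22=0, b23=1, b24=0, b25=1, b26=1, b27=0, b28=1, b29=1, b30=0, b31=0.
p1 = XOR of data positions {3,5,7,9,11,13,15,17,19,21,23,25,27,29,31} = 0⊕1⊕1⊕1⊕0⊕1⊕0⊕1⊕1⊕1⊕1⊕1⊕0⊕1⊕0 = 0
p2 = XOR of data positions {3,6,7,10,11,14,15,18,19,22,23,26,27,30,31} = 0⊕1⊕1⊕1⊕0⊕0⊕0⊕0⊕1⊕0⊕1⊕1⊕0⊕0⊕0 = 0
p4 = XOR of data positions {5,6,7,12,13,14,15,20,21,22,23,28,29,30,31} = 1⊕1⊕1⊕0⊕1⊕0⊕0⊕1⊕1⊕0⊕1⊕1⊕1⊕0⊕0 = 1
p8 = XOR of data positions {9,10,11,12,13,14,15,24,25,26,27,28,29,30,31} = 1⊕1⊕0⊕0⊕1⊕0⊕0⊕0⊕1⊕1⊕0⊕1⊕1⊕0⊕0 = 1
p16 = XOR of data positions {17,18,19,20,21,22,23,24,25,26,27,28,29,30,31} = 1⊕0⊕1⊕1⊕1⊕0⊕1⊕0⊕1⊕1⊕0⊕1⊕1⊕0⊕0 = 1
Parity bits p1,p2,p4,p8,p16 = 00111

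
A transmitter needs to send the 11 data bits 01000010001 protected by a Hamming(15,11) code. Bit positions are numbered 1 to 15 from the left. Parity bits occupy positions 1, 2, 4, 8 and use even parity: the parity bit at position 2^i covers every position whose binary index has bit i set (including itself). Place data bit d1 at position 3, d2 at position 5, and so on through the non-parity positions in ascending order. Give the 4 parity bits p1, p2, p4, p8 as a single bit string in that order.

Place data bits at non-power-of-two positions: b3=0, b5=1, b6=0, b7=0, b9=0, b10=0, b11=1, b12=0, b13=0, b14=0, b15=1.
p1 = XOR of data positions {3,5,7,9,11,13,15} = 0⊕1⊕0⊕0⊕1⊕0⊕1 = 1
p2 = XOR of data positions {3,6,7,10,11,14,15} = 0⊕0⊕0⊕0⊕1⊕0⊕1 = 0
p4 = XOR of data positions {5,6,7,12,13,14,15} = 1⊕0⊕0⊕0⊕0⊕0⊕1 = 0
p8 = XOR of data positions {9,10,11,12,13,14,15} = 0⊕0⊕1⊕0⊕0⊕0⊕1 = 0
Parity bits p1,p2,p4,p8 = 1000

1000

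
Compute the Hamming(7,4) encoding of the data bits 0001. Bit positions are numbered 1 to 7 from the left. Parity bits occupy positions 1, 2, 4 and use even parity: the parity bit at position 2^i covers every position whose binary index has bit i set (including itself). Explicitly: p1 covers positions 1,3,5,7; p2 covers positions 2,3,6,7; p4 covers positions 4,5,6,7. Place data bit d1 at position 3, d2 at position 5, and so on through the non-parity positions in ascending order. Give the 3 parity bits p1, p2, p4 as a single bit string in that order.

Place data bits at non-power-of-two positions: b3=0, b5=0, b6=0, b7=1.
p1 = XOR of data positions {3,5,7} = 0⊕0⊕1 = 1
p2 = XOR of data positions {3,6,7} = 0⊕0⊕1 = 1
p4 = XOR of data positions {5,6,7} = 0⊕0⊕1 = 1
Parity bits p1,p2,p4 = 111

111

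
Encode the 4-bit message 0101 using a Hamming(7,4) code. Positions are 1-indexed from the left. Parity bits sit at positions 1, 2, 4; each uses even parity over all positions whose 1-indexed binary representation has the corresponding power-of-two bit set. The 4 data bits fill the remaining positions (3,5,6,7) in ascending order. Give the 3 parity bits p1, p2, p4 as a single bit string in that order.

010

Place data bits at non-power-of-two positions: b3=0, b5=1, b6=0, b7=1.
p1 = XOR of data positions {3,5,7} = 0⊕1⊕1 = 0
p2 = XOR of data positions {3,6,7} = 0⊕0⊕1 = 1
p4 = XOR of data positions {5,6,7} = 1⊕0⊕1 = 0
Parity bits p1,p2,p4 = 010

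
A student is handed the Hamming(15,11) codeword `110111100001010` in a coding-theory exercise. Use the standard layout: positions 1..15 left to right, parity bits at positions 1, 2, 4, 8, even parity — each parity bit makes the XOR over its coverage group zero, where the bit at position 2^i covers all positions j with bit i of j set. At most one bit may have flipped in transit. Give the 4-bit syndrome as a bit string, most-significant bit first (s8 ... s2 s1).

s1: b1⊕b3⊕b5⊕b7⊕b9⊕b11⊕b13⊕b15 = 1⊕0⊕1⊕1⊕0⊕0⊕0⊕0 = 1
s2: b2⊕b3⊕b6⊕b7⊕b10⊕b11⊕b14⊕b15 = 1⊕0⊕1⊕1⊕0⊕0⊕1⊕0 = 0
s4: b4⊕b5⊕b6⊕b7⊕b12⊕b13⊕b14⊕b15 = 1⊕1⊕1⊕1⊕1⊕0⊕1⊕0 = 0
s8: b8⊕b9⊕b10⊕b11⊕b12⊕b13⊕b14⊕b15 = 0⊕0⊕0⊕0⊕1⊕0⊕1⊕0 = 0
Syndrome (s8...s1) = 0001 → position 1.

0001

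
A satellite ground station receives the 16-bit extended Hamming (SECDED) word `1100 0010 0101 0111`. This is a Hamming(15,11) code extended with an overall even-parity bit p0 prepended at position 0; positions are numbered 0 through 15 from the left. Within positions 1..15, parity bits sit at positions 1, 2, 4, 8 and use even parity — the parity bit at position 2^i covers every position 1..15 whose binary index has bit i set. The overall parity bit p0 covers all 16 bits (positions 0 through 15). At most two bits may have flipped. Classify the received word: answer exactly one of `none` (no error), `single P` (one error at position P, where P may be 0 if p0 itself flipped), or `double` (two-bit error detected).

s1: b1⊕b3⊕b5⊕b7⊕b9⊕b11⊕b13⊕b15 = 1⊕0⊕0⊕0⊕1⊕1⊕1⊕1 = 1
s2: b2⊕b3⊕b6⊕b7⊕b10⊕b11⊕b14⊕b15 = 0⊕0⊕1⊕0⊕0⊕1⊕1⊕1 = 0
s4: b4⊕b5⊕b6⊕b7⊕b12⊕b13⊕b14⊕b15 = 0⊕0⊕1⊕0⊕0⊕1⊕1⊕1 = 0
s8: b8⊕b9⊕b10⊕b11⊕b12⊕b13⊕b14⊕b15 = 0⊕1⊕0⊕1⊕0⊕1⊕1⊕1 = 1
Syndrome (s8...s1) = 1001 → position 9.
Overall parity (XOR of all 16 bits, including p0): 1⊕1⊕0⊕0⊕0⊕0⊕1⊕0⊕0⊕1⊕0⊕1⊕0⊕1⊕1⊕1 = 0
Overall=0, syndrome position=9 → double-bit error detected (uncorrectable).

double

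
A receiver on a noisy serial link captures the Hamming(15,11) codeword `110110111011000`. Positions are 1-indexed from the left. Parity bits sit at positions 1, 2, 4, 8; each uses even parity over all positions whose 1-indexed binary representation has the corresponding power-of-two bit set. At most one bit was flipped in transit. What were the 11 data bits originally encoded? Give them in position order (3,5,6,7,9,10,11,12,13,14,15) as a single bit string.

11011011000

s1: b1⊕b3⊕b5⊕b7⊕b9⊕b11⊕b13⊕b15 = 1⊕0⊕1⊕1⊕1⊕1⊕0⊕0 = 1
s2: b2⊕b3⊕b6⊕b7⊕b10⊕b11⊕b14⊕b15 = 1⊕0⊕0⊕1⊕0⊕1⊕0⊕0 = 1
s4: b4⊕b5⊕b6⊕b7⊕b12⊕b13⊕b14⊕b15 = 1⊕1⊕0⊕1⊕1⊕0⊕0⊕0 = 0
s8: b8⊕b9⊕b10⊕b11⊕b12⊕b13⊕b14⊕b15 = 1⊕1⊕0⊕1⊕1⊕0⊕0⊕0 = 0
Syndrome (s8...s1) = 0011 → position 3.
Flip bit 3: corrected codeword = 111110111011000
Data bits at positions 3,5,6,7,9,10,11,12,13,14,15: 11011011000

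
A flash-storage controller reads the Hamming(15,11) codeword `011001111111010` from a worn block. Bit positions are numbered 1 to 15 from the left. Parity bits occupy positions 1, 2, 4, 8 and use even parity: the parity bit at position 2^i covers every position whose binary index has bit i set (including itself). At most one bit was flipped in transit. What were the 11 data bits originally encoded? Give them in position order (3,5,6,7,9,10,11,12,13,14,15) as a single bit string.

10111111010

s1: b1⊕b3⊕b5⊕b7⊕b9⊕b11⊕b13⊕b15 = 0⊕1⊕0⊕1⊕1⊕1⊕0⊕0 = 0
s2: b2⊕b3⊕b6⊕b7⊕b10⊕b11⊕b14⊕b15 = 1⊕1⊕1⊕1⊕1⊕1⊕1⊕0 = 1
s4: b4⊕b5⊕b6⊕b7⊕b12⊕b13⊕b14⊕b15 = 0⊕0⊕1⊕1⊕1⊕0⊕1⊕0 = 0
s8: b8⊕b9⊕b10⊕b11⊕b12⊕b13⊕b14⊕b15 = 1⊕1⊕1⊕1⊕1⊕0⊕1⊕0 = 0
Syndrome (s8...s1) = 0010 → position 2.
Flip bit 2: corrected codeword = 001001111111010
Data bits at positions 3,5,6,7,9,10,11,12,13,14,15: 10111111010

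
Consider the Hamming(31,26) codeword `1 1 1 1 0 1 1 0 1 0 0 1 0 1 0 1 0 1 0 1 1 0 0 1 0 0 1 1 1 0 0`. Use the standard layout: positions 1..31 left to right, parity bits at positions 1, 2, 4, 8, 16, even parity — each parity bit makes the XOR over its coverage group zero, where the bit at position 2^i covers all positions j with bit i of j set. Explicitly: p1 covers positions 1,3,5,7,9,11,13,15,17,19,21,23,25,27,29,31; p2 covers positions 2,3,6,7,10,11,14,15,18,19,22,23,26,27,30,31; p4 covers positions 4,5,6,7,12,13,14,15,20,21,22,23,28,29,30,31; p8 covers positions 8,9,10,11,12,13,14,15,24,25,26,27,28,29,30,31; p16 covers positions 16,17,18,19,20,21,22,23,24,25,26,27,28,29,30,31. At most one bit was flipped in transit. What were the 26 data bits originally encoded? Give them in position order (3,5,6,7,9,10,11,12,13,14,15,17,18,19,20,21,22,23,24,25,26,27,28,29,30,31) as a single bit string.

s1: b1⊕b3⊕b5⊕b7⊕b9⊕b11⊕b13⊕b15⊕b17⊕b19⊕b21⊕b23⊕b25⊕b27⊕b29⊕b31 = 1⊕1⊕0⊕1⊕1⊕0⊕0⊕0⊕0⊕0⊕1⊕0⊕0⊕1⊕1⊕0 = 1
s2: b2⊕b3⊕b6⊕b7⊕b10⊕b11⊕b14⊕b15⊕b18⊕b19⊕b22⊕b23⊕b26⊕b27⊕b30⊕b31 = 1⊕1⊕1⊕1⊕0⊕0⊕1⊕0⊕1⊕0⊕0⊕0⊕0⊕1⊕0⊕0 = 1
s4: b4⊕b5⊕b6⊕b7⊕b12⊕b13⊕b14⊕b15⊕b20⊕b21⊕b22⊕b23⊕b28⊕b29⊕b30⊕b31 = 1⊕0⊕1⊕1⊕1⊕0⊕1⊕0⊕1⊕1⊕0⊕0⊕1⊕1⊕0⊕0 = 1
s8: b8⊕b9⊕b10⊕b11⊕b12⊕b13⊕b14⊕b15⊕b24⊕b25⊕b26⊕b27⊕b28⊕b29⊕b30⊕b31 = 0⊕1⊕0⊕0⊕1⊕0⊕1⊕0⊕1⊕0⊕0⊕1⊕1⊕1⊕0⊕0 = 1
s16: b16⊕b17⊕b18⊕b19⊕b20⊕b21⊕b22⊕b23⊕b24⊕b25⊕b26⊕b27⊕b28⊕b29⊕b30⊕b31 = 1⊕0⊕1⊕0⊕1⊕1⊕0⊕0⊕1⊕0⊕0⊕1⊕1⊕1⊕0⊕0 = 0
Syndrome (s16...s1) = 01111 → position 15.
Flip bit 15: corrected codeword = 1111011010010111010110010011100
Data bits at positions 3,5,6,7,9,10,11,12,13,14,15,17,18,19,20,21,22,23,24,25,26,27,28,29,30,31: 10111001011010110010011100

10111001011010110010011100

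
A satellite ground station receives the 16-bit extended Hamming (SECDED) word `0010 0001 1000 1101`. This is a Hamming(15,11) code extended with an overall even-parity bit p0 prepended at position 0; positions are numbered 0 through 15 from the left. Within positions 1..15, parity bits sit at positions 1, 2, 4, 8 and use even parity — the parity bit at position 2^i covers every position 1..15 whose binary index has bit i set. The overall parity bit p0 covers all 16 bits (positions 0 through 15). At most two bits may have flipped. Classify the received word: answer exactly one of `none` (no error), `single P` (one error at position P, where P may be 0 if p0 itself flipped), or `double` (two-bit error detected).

s1: b1⊕b3⊕b5⊕b7⊕b9⊕b11⊕b13⊕b15 = 0⊕0⊕0⊕1⊕0⊕0⊕1⊕1 = 1
s2: b2⊕b3⊕b6⊕b7⊕b10⊕b11⊕b14⊕b15 = 1⊕0⊕0⊕1⊕0⊕0⊕0⊕1 = 1
s4: b4⊕b5⊕b6⊕b7⊕b12⊕b13⊕b14⊕b15 = 0⊕0⊕0⊕1⊕1⊕1⊕0⊕1 = 0
s8: b8⊕b9⊕b10⊕b11⊕b12⊕b13⊕b14⊕b15 = 1⊕0⊕0⊕0⊕1⊕1⊕0⊕1 = 0
Syndrome (s8...s1) = 0011 → position 3.
Overall parity (XOR of all 16 bits, including p0): 0⊕0⊕1⊕0⊕0⊕0⊕0⊕1⊕1⊕0⊕0⊕0⊕1⊕1⊕0⊕1 = 0
Overall=0, syndrome position=3 → double-bit error detected (uncorrectable).

double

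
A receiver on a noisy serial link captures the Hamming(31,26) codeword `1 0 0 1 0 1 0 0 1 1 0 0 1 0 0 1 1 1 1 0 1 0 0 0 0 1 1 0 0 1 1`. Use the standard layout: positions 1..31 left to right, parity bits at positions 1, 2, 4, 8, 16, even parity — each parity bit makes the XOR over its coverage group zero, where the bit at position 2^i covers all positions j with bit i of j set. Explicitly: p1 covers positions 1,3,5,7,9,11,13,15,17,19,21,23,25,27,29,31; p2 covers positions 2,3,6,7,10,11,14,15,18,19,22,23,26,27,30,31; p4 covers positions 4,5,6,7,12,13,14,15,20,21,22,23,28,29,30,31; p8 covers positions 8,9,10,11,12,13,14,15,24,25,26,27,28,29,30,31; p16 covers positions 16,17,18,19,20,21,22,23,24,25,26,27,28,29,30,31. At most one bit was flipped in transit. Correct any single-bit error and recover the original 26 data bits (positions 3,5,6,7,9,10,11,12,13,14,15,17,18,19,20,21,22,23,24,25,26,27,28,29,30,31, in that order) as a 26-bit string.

00101100100111010010110011

s1: b1⊕b3⊕b5⊕b7⊕b9⊕b11⊕b13⊕b15⊕b17⊕b19⊕b21⊕b23⊕b25⊕b27⊕b29⊕b31 = 1⊕0⊕0⊕0⊕1⊕0⊕1⊕0⊕1⊕1⊕1⊕0⊕0⊕1⊕0⊕1 = 0
s2: b2⊕b3⊕b6⊕b7⊕b10⊕b11⊕b14⊕b15⊕b18⊕b19⊕b22⊕b23⊕b26⊕b27⊕b30⊕b31 = 0⊕0⊕1⊕0⊕1⊕0⊕0⊕0⊕1⊕1⊕0⊕0⊕1⊕1⊕1⊕1 = 0
s4: b4⊕b5⊕b6⊕b7⊕b12⊕b13⊕b14⊕b15⊕b20⊕b21⊕b22⊕b23⊕b28⊕b29⊕b30⊕b31 = 1⊕0⊕1⊕0⊕0⊕1⊕0⊕0⊕0⊕1⊕0⊕0⊕0⊕0⊕1⊕1 = 0
s8: b8⊕b9⊕b10⊕b11⊕b12⊕b13⊕b14⊕b15⊕b24⊕b25⊕b26⊕b27⊕b28⊕b29⊕b30⊕b31 = 0⊕1⊕1⊕0⊕0⊕1⊕0⊕0⊕0⊕0⊕1⊕1⊕0⊕0⊕1⊕1 = 1
s16: b16⊕b17⊕b18⊕b19⊕b20⊕b21⊕b22⊕b23⊕b24⊕b25⊕b26⊕b27⊕b28⊕b29⊕b30⊕b31 = 1⊕1⊕1⊕1⊕0⊕1⊕0⊕0⊕0⊕0⊕1⊕1⊕0⊕0⊕1⊕1 = 1
Syndrome (s16...s1) = 11000 → position 24.
Flip bit 24: corrected codeword = 1001010011001001111010010110011
Data bits at positions 3,5,6,7,9,10,11,12,13,14,15,17,18,19,20,21,22,23,24,25,26,27,28,29,30,31: 00101100100111010010110011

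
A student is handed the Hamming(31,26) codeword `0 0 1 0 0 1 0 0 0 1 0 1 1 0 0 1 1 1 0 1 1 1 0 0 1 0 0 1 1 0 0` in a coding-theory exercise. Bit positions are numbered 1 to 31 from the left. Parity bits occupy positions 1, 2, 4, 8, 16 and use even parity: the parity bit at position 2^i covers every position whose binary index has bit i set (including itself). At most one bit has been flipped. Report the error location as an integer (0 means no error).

18

s1: b1⊕b3⊕b5⊕b7⊕b9⊕b11⊕b13⊕b15⊕b17⊕b19⊕b21⊕b23⊕b25⊕b27⊕b29⊕b31 = 0⊕1⊕0⊕0⊕0⊕0⊕1⊕0⊕1⊕0⊕1⊕0⊕1⊕0⊕1⊕0 = 0
s2: b2⊕b3⊕b6⊕b7⊕b10⊕b11⊕b14⊕b15⊕b18⊕b19⊕b22⊕b23⊕b26⊕b27⊕b30⊕b31 = 0⊕1⊕1⊕0⊕1⊕0⊕0⊕0⊕1⊕0⊕1⊕0⊕0⊕0⊕0⊕0 = 1
s4: b4⊕b5⊕b6⊕b7⊕b12⊕b13⊕b14⊕b15⊕b20⊕b21⊕b22⊕b23⊕b28⊕b29⊕b30⊕b31 = 0⊕0⊕1⊕0⊕1⊕1⊕0⊕0⊕1⊕1⊕1⊕0⊕1⊕1⊕0⊕0 = 0
s8: b8⊕b9⊕b10⊕b11⊕b12⊕b13⊕b14⊕b15⊕b24⊕b25⊕b26⊕b27⊕b28⊕b29⊕b30⊕b31 = 0⊕0⊕1⊕0⊕1⊕1⊕0⊕0⊕0⊕1⊕0⊕0⊕1⊕1⊕0⊕0 = 0
s16: b16⊕b17⊕b18⊕b19⊕b20⊕b21⊕b22⊕b23⊕b24⊕b25⊕b26⊕b27⊕b28⊕b29⊕b30⊕b31 = 1⊕1⊕1⊕0⊕1⊕1⊕1⊕0⊕0⊕1⊕0⊕0⊕1⊕1⊕0⊕0 = 1
Syndrome (s16...s1) = 10010 → position 18.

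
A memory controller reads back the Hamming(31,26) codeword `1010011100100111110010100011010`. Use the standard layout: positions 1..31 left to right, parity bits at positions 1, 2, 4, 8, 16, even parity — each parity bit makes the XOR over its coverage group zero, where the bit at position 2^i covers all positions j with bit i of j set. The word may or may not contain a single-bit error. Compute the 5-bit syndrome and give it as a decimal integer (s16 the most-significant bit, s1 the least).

9

s1: b1⊕b3⊕b5⊕b7⊕b9⊕b11⊕b13⊕b15⊕b17⊕b19⊕b21⊕b23⊕b25⊕b27⊕b29⊕b31 = 1⊕1⊕0⊕1⊕0⊕1⊕0⊕1⊕1⊕0⊕1⊕1⊕0⊕1⊕0⊕0 = 1
s2: b2⊕b3⊕b6⊕b7⊕b10⊕b11⊕b14⊕b15⊕b18⊕b19⊕b22⊕b23⊕b26⊕b27⊕b30⊕b31 = 0⊕1⊕1⊕1⊕0⊕1⊕1⊕1⊕1⊕0⊕0⊕1⊕0⊕1⊕1⊕0 = 0
s4: b4⊕b5⊕b6⊕b7⊕b12⊕b13⊕b14⊕b15⊕b20⊕b21⊕b22⊕b23⊕b28⊕b29⊕b30⊕b31 = 0⊕0⊕1⊕1⊕0⊕0⊕1⊕1⊕0⊕1⊕0⊕1⊕1⊕0⊕1⊕0 = 0
s8: b8⊕b9⊕b10⊕b11⊕b12⊕b13⊕b14⊕b15⊕b24⊕b25⊕b26⊕b27⊕b28⊕b29⊕b30⊕b31 = 1⊕0⊕0⊕1⊕0⊕0⊕1⊕1⊕0⊕0⊕0⊕1⊕1⊕0⊕1⊕0 = 1
s16: b16⊕b17⊕b18⊕b19⊕b20⊕b21⊕b22⊕b23⊕b24⊕b25⊕b26⊕b27⊕b28⊕b29⊕b30⊕b31 = 1⊕1⊕1⊕0⊕0⊕1⊕0⊕1⊕0⊕0⊕0⊕1⊕1⊕0⊕1⊕0 = 0
Syndrome (s16...s1) = 01001 → position 9.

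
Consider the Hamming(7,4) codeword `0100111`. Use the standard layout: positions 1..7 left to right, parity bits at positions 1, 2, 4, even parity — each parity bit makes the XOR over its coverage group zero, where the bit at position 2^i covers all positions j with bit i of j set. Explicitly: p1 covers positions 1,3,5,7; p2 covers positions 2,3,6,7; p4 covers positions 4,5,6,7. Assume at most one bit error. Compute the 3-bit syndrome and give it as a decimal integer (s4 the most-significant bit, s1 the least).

6

s1: b1⊕b3⊕b5⊕b7 = 0⊕0⊕1⊕1 = 0
s2: b2⊕b3⊕b6⊕b7 = 1⊕0⊕1⊕1 = 1
s4: b4⊕b5⊕b6⊕b7 = 0⊕1⊕1⊕1 = 1
Syndrome (s4...s1) = 110 → position 6.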